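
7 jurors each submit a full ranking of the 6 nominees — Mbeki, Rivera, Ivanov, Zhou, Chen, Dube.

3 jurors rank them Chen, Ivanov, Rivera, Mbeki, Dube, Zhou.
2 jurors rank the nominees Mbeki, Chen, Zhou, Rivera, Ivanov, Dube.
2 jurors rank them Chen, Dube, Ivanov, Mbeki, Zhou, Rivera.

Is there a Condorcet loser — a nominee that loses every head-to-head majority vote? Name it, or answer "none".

Pairwise majorities:
Mbeki vs Rivera: 2+2 = 4 for Mbeki, 3 for Rivera — Mbeki by 4–3.
Mbeki vs Ivanov: Ivanov, 5–2.
Mbeki–Zhou: Mbeki 7–0.
Mbeki–Chen: Chen 5–2.
Mbeki vs Dube: Mbeki preferred on 3+2 = 5 ballots; Mbeki wins 5–2.
Rivera vs Ivanov: Rivera is ranked higher on 2 ballots, Ivanov on 5. Ivanov wins 5–2.
Rivera vs Zhou: Zhou, 4–3.
Rivera vs Chen: Chen wins 7–0.
Rivera vs Dube: Rivera wins 5–2.
Ivanov vs Zhou: Ivanov, 5–2.
Ivanov vs Chen: 0 for Ivanov, 7 for Chen — Chen by 7–0.
Ivanov vs Dube: Ivanov is ranked higher on 3+2 = 5 ballots, Dube on 2. Ivanov wins 5–2.
Zhou vs Chen: 0 for Zhou, 7 for Chen — Chen by 7–0.
Zhou vs Dube: Dube wins 5–2.
Chen vs Dube: Chen wins 7–0.
No nominee is winless: Mbeki beats Rivera; Rivera beats Dube; Ivanov beats Mbeki; Zhou beats Rivera; Chen beats Mbeki; Dube beats Zhou. There is no Condorcet loser.

none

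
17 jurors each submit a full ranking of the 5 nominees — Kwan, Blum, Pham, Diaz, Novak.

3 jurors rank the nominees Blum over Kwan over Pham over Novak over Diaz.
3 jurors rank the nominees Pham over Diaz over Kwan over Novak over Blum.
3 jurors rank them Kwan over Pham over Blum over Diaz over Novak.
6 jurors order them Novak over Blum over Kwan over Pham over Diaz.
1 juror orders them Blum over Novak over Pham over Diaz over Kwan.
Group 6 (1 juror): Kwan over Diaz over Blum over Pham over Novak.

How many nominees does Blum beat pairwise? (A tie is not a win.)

Blum against each rival (17 jurors):
Blum vs Kwan: Blum wins 10–7.
Blum vs Pham: Blum preferred on 3+6+1+1 = 11 ballots; Blum wins 11–6.
Blum vs Diaz: Blum, 13–4.
Blum vs Novak: Blum is ranked higher on 3+3+1+1 = 8 ballots, Novak on 9. Novak wins 9–8.
Blum beats Kwan, Pham, Diaz; loses to Novak — 3 pairwise wins.

3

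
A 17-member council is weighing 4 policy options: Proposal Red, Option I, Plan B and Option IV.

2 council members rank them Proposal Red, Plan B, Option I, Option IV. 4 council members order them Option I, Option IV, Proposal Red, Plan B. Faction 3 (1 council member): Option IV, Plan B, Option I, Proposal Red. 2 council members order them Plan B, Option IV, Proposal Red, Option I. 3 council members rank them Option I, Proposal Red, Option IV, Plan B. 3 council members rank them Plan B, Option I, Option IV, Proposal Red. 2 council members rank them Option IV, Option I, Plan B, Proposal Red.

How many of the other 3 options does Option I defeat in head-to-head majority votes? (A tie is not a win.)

Option I against each rival (17 council members):
Option I vs Proposal Red: Option I, 13–4.
Option I vs Plan B: Option I is ranked higher on 4+3+2 = 9 ballots, Plan B on 8. Option I wins 9–8.
Option I vs Option IV: Option I preferred on 2+4+3+3 = 12 ballots; Option I wins 12–5.
Option I beats Proposal Red, Plan B, Option IV — 3 pairwise wins.

3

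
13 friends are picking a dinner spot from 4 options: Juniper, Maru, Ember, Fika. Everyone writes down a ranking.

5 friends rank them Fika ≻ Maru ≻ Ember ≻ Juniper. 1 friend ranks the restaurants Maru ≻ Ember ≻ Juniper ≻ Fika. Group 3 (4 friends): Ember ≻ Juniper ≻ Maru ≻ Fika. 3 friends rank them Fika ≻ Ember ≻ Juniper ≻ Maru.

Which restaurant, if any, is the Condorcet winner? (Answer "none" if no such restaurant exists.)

Fika

Head-to-head results (13 friends):
Juniper–Maru: Juniper 7–6.
Juniper vs Ember: Ember, 13–0.
Juniper–Fika: Fika 8–5.
Maru–Ember: Ember 7–6.
Maru vs Fika: Fika wins 8–5.
Ember vs Fika: Fika, 8–5.
Only Fika has no losses; Fika is the Condorcet winner.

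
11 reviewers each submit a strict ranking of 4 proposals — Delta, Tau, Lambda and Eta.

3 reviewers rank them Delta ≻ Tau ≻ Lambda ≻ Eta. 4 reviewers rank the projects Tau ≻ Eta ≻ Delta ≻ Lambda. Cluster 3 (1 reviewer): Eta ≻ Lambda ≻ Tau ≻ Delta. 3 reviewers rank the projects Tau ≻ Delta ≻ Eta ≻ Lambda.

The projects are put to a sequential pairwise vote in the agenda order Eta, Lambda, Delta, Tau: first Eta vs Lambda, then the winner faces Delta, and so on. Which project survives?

Tau

Round 1: Eta vs Lambda — 8–3, Eta advances.
Round 2: Eta vs Delta — 5–6, Delta advances.
Round 3: Delta vs Tau — 3–8, Tau advances.
The agenda winner is Tau.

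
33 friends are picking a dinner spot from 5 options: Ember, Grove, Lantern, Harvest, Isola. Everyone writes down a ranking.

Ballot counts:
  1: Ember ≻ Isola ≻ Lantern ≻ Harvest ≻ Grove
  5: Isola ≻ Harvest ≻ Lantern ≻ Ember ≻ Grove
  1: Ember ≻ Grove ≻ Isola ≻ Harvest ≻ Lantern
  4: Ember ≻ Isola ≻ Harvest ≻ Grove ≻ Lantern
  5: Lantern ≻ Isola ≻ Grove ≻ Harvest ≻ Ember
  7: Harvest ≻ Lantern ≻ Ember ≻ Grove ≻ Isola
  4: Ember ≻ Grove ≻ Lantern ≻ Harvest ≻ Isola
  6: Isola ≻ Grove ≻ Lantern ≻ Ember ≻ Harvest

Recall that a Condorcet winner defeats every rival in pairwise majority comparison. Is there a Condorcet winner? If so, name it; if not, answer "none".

none

Check each pair by majority over 33 ballots:
Ember vs Grove: 1+5+1+4+7+4 = 22 for Ember, 11 for Grove — Ember by 22–11.
Ember vs Lantern: Ember is ranked higher on 1+1+4+4 = 10 ballots, Lantern on 23. Lantern wins 23–10.
Ember vs Harvest: Ember preferred on 1+1+4+4+6 = 16 ballots; Harvest wins 17–16.
Ember vs Isola: Ember is ranked higher on 1+1+4+7+4 = 17 ballots, Isola on 16. Ember wins 17–16.
Grove vs Lantern: Grove preferred on 1+4+4+6 = 15 ballots; Lantern wins 18–15.
Grove vs Harvest: 16 to 17, Harvest.
Grove vs Isola: 12 to 21, Isola.
Lantern vs Harvest: Lantern preferred on 1+5+4+6 = 16 ballots; Harvest wins 17–16.
Lantern vs Isola: Lantern preferred on 5+7+4 = 16 ballots; Isola wins 17–16.
Harvest vs Isola: 11 to 22, Isola.
No restaurant is unbeaten: Ember loses to Lantern; Grove loses to Ember; Lantern loses to Harvest; Harvest loses to Isola; Isola loses to Ember. In particular Ember beats Isola beats Lantern beats Ember is a majority cycle — no Condorcet winner exists.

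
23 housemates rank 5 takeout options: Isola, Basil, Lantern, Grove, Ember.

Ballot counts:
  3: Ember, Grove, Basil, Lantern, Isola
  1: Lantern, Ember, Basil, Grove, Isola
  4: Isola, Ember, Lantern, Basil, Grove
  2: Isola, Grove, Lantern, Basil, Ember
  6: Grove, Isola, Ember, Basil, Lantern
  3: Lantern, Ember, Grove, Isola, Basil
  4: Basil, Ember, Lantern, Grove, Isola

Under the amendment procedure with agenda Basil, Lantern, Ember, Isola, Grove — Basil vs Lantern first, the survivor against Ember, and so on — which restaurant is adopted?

Grove

Round 1: Basil vs Lantern — 13–10, Basil advances.
Round 2: Basil vs Ember — 6–17, Ember advances.
Round 3: Ember vs Isola — 11–12, Isola advances.
Round 4: Isola vs Grove — 6–17, Grove advances.
The agenda winner is Grove.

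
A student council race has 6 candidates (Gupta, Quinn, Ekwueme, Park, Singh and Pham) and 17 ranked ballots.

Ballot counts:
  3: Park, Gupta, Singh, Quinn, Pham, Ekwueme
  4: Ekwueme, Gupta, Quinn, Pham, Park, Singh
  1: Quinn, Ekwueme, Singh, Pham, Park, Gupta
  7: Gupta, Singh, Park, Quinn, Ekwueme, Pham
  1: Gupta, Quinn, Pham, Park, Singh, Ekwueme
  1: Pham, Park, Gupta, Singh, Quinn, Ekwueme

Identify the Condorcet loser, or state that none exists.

Pairwise majorities:
Gupta vs Quinn: Gupta is ranked higher on 3+4+7+1+1 = 16 ballots, Quinn on 1. Gupta wins 16–1.
Gupta vs Ekwueme: Gupta is ranked higher on 3+7+1+1 = 12 ballots, Ekwueme on 5. Gupta wins 12–5.
Gupta vs Park: 12 to 5, Gupta.
Gupta vs Singh: Gupta is ranked higher on 3+4+7+1+1 = 16 ballots, Singh on 1. Gupta wins 16–1.
Gupta vs Pham: 3+4+7+1 = 15 for Gupta, 2 for Pham — Gupta by 15–2.
Quinn vs Ekwueme: 13 to 4, Quinn.
Quinn vs Park: Park wins 11–6.
Quinn vs Singh: 4+1+1 = 6 for Quinn, 11 for Singh — Singh by 11–6.
Quinn vs Pham: Quinn wins 16–1.
Ekwueme vs Park: Park, 12–5.
Ekwueme vs Singh: Ekwueme is ranked higher on 4+1 = 5 ballots, Singh on 12. Singh wins 12–5.
Ekwueme vs Pham: Ekwueme is ranked higher on 4+1+7 = 12 ballots, Pham on 5. Ekwueme wins 12–5.
Park–Singh: Park 9–8.
Park vs Pham: 10 to 7, Park.
Singh vs Pham: Singh wins 11–6.
Only Pham has no wins; Pham is the Condorcet loser.

Pham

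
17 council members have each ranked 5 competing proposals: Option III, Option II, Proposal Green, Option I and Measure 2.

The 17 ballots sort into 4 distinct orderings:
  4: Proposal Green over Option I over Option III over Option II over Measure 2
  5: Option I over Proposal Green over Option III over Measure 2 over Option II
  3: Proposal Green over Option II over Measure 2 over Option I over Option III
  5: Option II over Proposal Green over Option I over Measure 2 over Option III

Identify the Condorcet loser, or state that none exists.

Measure 2

Head-to-head results (17 council members):
Option III vs Option II: 9 to 8, Option III.
Option III vs Proposal Green: Proposal Green wins 17–0.
Option III vs Option I: Option III is ranked higher on 0 ballots, Option I on 17. Option I wins 17–0.
Option III vs Measure 2: Option III, 9–8.
Option II vs Proposal Green: Option II preferred on 5 ballots; Proposal Green wins 12–5.
Option II vs Option I: 3+5 = 8 for Option II, 9 for Option I — Option I by 9–8.
Option II vs Measure 2: Option II is ranked higher on 4+3+5 = 12 ballots, Measure 2 on 5. Option II wins 12–5.
Proposal Green–Option I: Proposal Green 12–5.
Proposal Green vs Measure 2: 17 to 0, Proposal Green.
Option I vs Measure 2: Option I wins 14–3.
Measure 2 loses to every other option — it is the Condorcet loser.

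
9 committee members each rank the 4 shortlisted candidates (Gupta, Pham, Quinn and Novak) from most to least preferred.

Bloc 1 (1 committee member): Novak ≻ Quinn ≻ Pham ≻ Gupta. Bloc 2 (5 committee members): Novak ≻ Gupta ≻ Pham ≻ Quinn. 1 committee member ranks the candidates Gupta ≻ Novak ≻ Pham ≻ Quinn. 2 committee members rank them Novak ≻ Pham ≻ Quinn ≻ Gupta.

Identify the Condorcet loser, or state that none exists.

Pairwise majorities:
Gupta–Pham: Gupta 6–3.
Gupta vs Quinn: Gupta is ranked higher on 5+1 = 6 ballots, Quinn on 3. Gupta wins 6–3.
Gupta vs Novak: Novak wins 8–1.
Pham vs Quinn: Pham, 8–1.
Pham vs Novak: 0 for Pham, 9 for Novak — Novak by 9–0.
Quinn vs Novak: 0 for Quinn, 9 for Novak — Novak by 9–0.
Only Quinn has no wins; Quinn is the Condorcet loser.

Quinn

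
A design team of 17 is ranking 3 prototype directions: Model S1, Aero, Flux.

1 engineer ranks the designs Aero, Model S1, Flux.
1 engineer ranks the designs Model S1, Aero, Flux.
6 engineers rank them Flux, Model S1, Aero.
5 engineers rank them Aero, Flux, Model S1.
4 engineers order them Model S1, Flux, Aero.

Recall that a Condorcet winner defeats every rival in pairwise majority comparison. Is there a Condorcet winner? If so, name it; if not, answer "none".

Head-to-head results (17 engineers):
Model S1 vs Aero: Model S1, 11–6.
Model S1–Flux: Flux 11–6.
Aero vs Flux: Flux wins 10–7.
Only Flux has no losses; Flux is the Condorcet winner.

Flux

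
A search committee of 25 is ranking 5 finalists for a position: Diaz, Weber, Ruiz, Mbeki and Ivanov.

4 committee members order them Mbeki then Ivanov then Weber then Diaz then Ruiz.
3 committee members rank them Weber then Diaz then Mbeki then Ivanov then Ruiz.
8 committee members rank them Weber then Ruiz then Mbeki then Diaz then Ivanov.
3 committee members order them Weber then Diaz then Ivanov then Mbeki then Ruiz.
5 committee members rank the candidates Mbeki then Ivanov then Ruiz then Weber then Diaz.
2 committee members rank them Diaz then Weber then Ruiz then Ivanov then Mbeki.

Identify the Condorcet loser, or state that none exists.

Head-to-head results (25 committee members):
Diaz vs Weber: Weber, 23–2.
Diaz vs Ruiz: Ruiz, 13–12.
Diaz vs Mbeki: Mbeki, 17–8.
Diaz vs Ivanov: 16 to 9, Diaz.
Weber vs Ruiz: 20 to 5, Weber.
Weber vs Mbeki: 3+8+3+2 = 16 for Weber, 9 for Mbeki — Weber by 16–9.
Weber vs Ivanov: 3+8+3+2 = 16 for Weber, 9 for Ivanov — Weber by 16–9.
Ruiz vs Mbeki: Mbeki wins 15–10.
Ruiz vs Ivanov: Ivanov, 15–10.
Mbeki vs Ivanov: Mbeki, 20–5.
No candidate is winless: Diaz beats Ivanov; Weber beats Diaz; Ruiz beats Diaz; Mbeki beats Diaz; Ivanov beats Ruiz. There is no Condorcet loser.

none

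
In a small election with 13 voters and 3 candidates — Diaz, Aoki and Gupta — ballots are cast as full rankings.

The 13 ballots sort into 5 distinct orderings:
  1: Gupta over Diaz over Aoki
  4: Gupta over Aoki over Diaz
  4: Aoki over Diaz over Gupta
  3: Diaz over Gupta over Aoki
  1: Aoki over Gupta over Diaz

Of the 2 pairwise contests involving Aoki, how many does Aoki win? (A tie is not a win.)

Aoki against each rival (13 voters):
Aoki vs Diaz: Aoki is ranked higher on 4+4+1 = 9 ballots, Diaz on 4. Aoki wins 9–4.
Aoki vs Gupta: Gupta, 8–5.
Aoki beats Diaz; loses to Gupta — 1 pairwise win.

1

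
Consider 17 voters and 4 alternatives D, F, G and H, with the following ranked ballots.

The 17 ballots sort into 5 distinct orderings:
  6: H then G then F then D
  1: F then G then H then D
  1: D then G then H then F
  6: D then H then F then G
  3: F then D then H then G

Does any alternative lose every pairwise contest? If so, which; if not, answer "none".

Pairwise majorities:
D vs F: 7 to 10, F.
D vs G: D wins 10–7.
D vs H: D, 10–7.
F vs G: 1+6+3 = 10 for F, 7 for G — F by 10–7.
F–H: H 13–4.
G vs H: 1+1 = 2 for G, 15 for H — H by 15–2.
G is beaten in every head-to-head and is the Condorcet loser.

G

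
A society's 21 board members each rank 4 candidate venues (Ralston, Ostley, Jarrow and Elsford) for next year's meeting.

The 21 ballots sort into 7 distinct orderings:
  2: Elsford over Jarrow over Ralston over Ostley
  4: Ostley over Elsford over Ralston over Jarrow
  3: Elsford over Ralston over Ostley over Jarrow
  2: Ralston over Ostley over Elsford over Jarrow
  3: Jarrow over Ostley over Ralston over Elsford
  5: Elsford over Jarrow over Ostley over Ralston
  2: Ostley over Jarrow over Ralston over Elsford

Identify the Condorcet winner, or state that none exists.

Ostley

Head-to-head results (21 organisers):
Ralston vs Ostley: 7 to 14, Ostley.
Ralston vs Jarrow: 4+3+2 = 9 for Ralston, 12 for Jarrow — Jarrow by 12–9.
Ralston vs Elsford: 7 to 14, Elsford.
Ostley vs Jarrow: Ostley is ranked higher on 4+3+2+2 = 11 ballots, Jarrow on 10. Ostley wins 11–10.
Ostley vs Elsford: Ostley preferred on 4+2+3+2 = 11 ballots; Ostley wins 11–10.
Jarrow vs Elsford: Jarrow is ranked higher on 3+2 = 5 ballots, Elsford on 16. Elsford wins 16–5.
Only Ostley has no losses; Ostley is the Condorcet winner.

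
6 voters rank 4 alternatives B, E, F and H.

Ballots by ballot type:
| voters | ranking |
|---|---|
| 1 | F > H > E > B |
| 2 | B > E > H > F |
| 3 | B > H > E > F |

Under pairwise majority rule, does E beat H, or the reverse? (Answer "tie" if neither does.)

H

Ballots ranking E above H: 2.
Ballots ranking H above E: 6 − 2 = 4.
H wins the head-to-head 4–2.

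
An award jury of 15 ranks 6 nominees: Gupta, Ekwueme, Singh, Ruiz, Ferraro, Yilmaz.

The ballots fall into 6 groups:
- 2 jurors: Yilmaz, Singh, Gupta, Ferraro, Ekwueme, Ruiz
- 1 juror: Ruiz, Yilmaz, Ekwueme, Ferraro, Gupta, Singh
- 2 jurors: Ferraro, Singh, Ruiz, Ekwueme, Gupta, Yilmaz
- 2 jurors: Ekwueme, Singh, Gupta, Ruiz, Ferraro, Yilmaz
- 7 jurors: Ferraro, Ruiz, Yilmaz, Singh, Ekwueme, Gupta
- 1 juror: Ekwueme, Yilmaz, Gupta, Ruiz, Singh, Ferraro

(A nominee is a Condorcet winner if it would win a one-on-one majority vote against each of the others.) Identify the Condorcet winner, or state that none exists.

Head-to-head results (15 jurors):
Gupta vs Ekwueme: Ekwueme wins 13–2.
Gupta vs Singh: Singh, 13–2.
Gupta vs Ruiz: Ruiz wins 10–5.
Gupta vs Ferraro: Ferraro, 10–5.
Gupta vs Yilmaz: Yilmaz, 11–4.
Ekwueme vs Singh: Singh wins 11–4.
Ekwueme–Ruiz: Ruiz 10–5.
Ekwueme vs Ferraro: Ferraro, 11–4.
Ekwueme–Yilmaz: Yilmaz 10–5.
Singh vs Ruiz: Ruiz wins 9–6.
Singh vs Ferraro: Ferraro, 10–5.
Singh vs Yilmaz: Yilmaz wins 11–4.
Ruiz–Ferraro: Ferraro 11–4.
Ruiz vs Yilmaz: Ruiz wins 12–3.
Ferraro–Yilmaz: Ferraro 11–4.
Ferraro wins every pairwise contest, so Ferraro is the Condorcet winner.

Ferraro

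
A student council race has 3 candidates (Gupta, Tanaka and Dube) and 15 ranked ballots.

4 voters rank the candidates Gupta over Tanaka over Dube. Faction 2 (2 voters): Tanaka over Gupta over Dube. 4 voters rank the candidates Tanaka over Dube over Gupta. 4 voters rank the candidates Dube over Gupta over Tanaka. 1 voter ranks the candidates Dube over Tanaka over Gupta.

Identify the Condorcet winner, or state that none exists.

Check each pair by majority over 15 ballots:
Gupta vs Tanaka: Gupta is ranked higher on 4+4 = 8 ballots, Tanaka on 7. Gupta wins 8–7.
Gupta vs Dube: Gupta preferred on 4+2 = 6 ballots; Dube wins 9–6.
Tanaka vs Dube: Tanaka is ranked higher on 4+2+4 = 10 ballots, Dube on 5. Tanaka wins 10–5.
Each candidate drops at least one matchup (Gupta loses to Dube; Tanaka loses to Gupta; Dube loses to Tanaka); the cycle Gupta > Tanaka > Dube > Gupta rules out a Condorcet winner.

none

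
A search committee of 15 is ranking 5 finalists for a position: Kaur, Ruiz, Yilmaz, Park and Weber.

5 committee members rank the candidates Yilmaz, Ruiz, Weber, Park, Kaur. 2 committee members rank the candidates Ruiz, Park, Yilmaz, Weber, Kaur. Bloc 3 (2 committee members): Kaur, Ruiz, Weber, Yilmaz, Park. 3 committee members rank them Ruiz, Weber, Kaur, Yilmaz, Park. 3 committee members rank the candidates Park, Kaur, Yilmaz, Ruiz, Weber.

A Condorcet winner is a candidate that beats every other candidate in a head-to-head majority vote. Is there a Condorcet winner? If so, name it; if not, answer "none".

Pairwise majorities:
Kaur–Ruiz: Ruiz 10–5.
Kaur–Yilmaz: Kaur 8–7.
Kaur vs Park: Park, 10–5.
Kaur vs Weber: Weber wins 10–5.
Ruiz vs Yilmaz: Yilmaz, 8–7.
Ruiz vs Park: Ruiz wins 12–3.
Ruiz vs Weber: Ruiz, 15–0.
Yilmaz vs Park: Yilmaz wins 10–5.
Yilmaz vs Weber: Yilmaz wins 10–5.
Park–Weber: Weber 10–5.
Each candidate drops at least one matchup (Kaur loses to Ruiz; Ruiz loses to Yilmaz; Yilmaz loses to Kaur; Park loses to Ruiz; Weber loses to Ruiz); the cycle Kaur → Yilmaz → Ruiz → Kaur rules out a Condorcet winner.

none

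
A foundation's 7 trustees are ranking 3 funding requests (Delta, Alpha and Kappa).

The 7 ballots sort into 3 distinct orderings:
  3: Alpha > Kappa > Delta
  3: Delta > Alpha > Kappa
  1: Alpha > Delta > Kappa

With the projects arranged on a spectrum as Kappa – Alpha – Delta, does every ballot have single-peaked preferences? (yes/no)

Axis positions: Kappa=1, Alpha=2, Delta=3.
Type 1 (peak Alpha at position 2): ranking walks positions 2-1-3, expanding outward from the peak — single-peaked.
Type 2 (peak Delta at position 3): ranking walks positions 3-2-1, expanding outward from the peak — single-peaked.
Type 3 (peak Alpha at position 2): ranking walks positions 2-3-1, expanding outward from the peak — single-peaked.
Every ranking is single-peaked on this axis.

yes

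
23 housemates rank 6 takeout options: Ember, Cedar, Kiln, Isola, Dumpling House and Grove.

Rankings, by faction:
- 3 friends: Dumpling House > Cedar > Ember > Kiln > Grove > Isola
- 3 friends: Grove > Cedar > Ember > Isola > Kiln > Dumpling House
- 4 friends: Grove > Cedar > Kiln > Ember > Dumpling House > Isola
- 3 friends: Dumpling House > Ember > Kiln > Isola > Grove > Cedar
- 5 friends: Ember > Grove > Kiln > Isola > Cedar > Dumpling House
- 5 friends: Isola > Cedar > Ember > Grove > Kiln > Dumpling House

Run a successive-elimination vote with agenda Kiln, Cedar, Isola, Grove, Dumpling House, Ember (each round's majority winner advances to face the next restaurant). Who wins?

Ember

Round 1: Kiln vs Cedar — 8–15, Cedar advances.
Round 2: Cedar vs Isola — 10–13, Isola advances.
Round 3: Isola vs Grove — 8–15, Grove advances.
Round 4: Grove vs Dumpling House — 17–6, Grove advances.
Round 5: Grove vs Ember — 7–16, Ember advances.
The agenda winner is Ember.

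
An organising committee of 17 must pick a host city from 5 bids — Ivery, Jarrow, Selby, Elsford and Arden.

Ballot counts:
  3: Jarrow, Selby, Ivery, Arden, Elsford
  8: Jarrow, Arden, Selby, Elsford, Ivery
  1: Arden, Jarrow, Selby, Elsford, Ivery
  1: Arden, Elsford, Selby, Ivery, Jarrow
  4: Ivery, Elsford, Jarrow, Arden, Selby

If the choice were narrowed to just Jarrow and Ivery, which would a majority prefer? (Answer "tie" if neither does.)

Ballots ranking Jarrow above Ivery: 3 + 8 + 1 = 12.
Ballots ranking Ivery above Jarrow: 17 − 12 = 5.
Jarrow wins the head-to-head 12–5.

Jarrow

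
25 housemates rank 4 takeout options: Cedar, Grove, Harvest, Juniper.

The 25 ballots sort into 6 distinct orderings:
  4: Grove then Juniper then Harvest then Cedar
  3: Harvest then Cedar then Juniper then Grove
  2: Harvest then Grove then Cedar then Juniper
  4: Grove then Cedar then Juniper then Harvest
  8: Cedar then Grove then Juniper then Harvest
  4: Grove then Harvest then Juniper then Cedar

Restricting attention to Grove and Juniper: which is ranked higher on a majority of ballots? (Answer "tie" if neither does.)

Grove

Ballots ranking Grove above Juniper: 4 + 2 + 4 + 8 + 4 = 22.
Ballots ranking Juniper above Grove: 25 − 22 = 3.
Grove wins the head-to-head 22–3.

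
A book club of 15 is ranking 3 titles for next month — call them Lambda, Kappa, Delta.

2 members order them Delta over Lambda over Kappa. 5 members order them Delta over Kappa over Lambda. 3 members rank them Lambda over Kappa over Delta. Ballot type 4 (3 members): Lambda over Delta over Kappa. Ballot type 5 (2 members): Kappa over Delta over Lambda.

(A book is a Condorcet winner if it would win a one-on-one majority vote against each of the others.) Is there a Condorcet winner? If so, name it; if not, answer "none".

Delta

Head-to-head results (15 members):
Lambda vs Kappa: Lambda preferred on 2+3+3 = 8 ballots; Lambda wins 8–7.
Lambda vs Delta: Lambda is ranked higher on 3+3 = 6 ballots, Delta on 9. Delta wins 9–6.
Kappa vs Delta: Kappa is ranked higher on 3+2 = 5 ballots, Delta on 10. Delta wins 10–5.
Delta defeats every rival head-to-head and is the Condorcet winner.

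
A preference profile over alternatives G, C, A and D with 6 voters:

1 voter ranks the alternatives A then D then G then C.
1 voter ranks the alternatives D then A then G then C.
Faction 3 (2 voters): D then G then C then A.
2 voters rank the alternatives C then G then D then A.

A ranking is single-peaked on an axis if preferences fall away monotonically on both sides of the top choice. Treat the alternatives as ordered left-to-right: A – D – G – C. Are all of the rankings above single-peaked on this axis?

Axis positions: A=1, D=2, G=3, C=4.
Faction 1 (peak A at position 1): ranking walks positions 1-2-3-4, expanding outward from the peak — single-peaked.
Faction 2 (peak D at position 2): ranking walks positions 2-1-3-4, expanding outward from the peak — single-peaked.
Faction 3 (peak D at position 2): ranking walks positions 2-3-4-1, expanding outward from the peak — single-peaked.
Faction 4 (peak C at position 4): ranking walks positions 4-3-2-1, expanding outward from the peak — single-peaked.
Every ranking is single-peaked on this axis.

yes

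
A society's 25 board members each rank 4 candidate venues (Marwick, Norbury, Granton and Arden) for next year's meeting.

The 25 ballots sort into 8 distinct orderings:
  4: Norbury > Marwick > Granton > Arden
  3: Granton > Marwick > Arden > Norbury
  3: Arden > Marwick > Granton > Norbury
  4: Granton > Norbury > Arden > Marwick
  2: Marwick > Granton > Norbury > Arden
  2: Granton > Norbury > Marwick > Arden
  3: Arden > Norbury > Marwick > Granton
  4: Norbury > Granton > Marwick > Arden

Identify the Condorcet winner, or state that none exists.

Granton

Pairwise majorities:
Marwick vs Norbury: Marwick is ranked higher on 3+3+2 = 8 ballots, Norbury on 17. Norbury wins 17–8.
Marwick vs Granton: 12 to 13, Granton.
Marwick vs Arden: 15 to 10, Marwick.
Norbury vs Granton: 11 to 14, Granton.
Norbury vs Arden: Norbury is ranked higher on 4+4+2+2+4 = 16 ballots, Arden on 9. Norbury wins 16–9.
Granton–Arden: Granton 19–6.
Granton defeats every rival head-to-head and is the Condorcet winner.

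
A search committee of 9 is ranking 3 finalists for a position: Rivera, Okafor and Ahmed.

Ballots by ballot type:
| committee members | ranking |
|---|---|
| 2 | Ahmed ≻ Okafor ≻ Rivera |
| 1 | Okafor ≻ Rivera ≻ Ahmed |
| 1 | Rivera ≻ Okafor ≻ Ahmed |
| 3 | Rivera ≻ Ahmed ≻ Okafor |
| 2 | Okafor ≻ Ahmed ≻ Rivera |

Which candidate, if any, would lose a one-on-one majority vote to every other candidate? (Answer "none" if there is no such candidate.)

Head-to-head results (9 committee members):
Rivera vs Okafor: Rivera is ranked higher on 1+3 = 4 ballots, Okafor on 5. Okafor wins 5–4.
Rivera vs Ahmed: 1+1+3 = 5 for Rivera, 4 for Ahmed — Rivera by 5–4.
Okafor vs Ahmed: Ahmed wins 5–4.
Each candidate has at least one pairwise win (Rivera beats Ahmed; Okafor beats Rivera; Ahmed beats Okafor) — no Condorcet loser.

none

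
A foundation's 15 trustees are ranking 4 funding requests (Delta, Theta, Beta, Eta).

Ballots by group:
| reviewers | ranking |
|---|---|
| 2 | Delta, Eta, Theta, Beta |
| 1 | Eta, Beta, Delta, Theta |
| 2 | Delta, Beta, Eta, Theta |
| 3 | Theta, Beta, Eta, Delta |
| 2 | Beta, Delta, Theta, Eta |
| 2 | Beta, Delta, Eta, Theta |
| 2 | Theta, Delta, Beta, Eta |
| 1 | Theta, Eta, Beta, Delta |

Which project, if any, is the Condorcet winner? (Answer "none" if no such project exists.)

Head-to-head results (15 reviewers):
Delta vs Theta: 2+1+2+2+2 = 9 for Delta, 6 for Theta — Delta by 9–6.
Delta vs Beta: Beta wins 9–6.
Delta vs Eta: Delta, 10–5.
Theta vs Beta: Theta wins 8–7.
Theta vs Eta: Theta is ranked higher on 3+2+2+1 = 8 ballots, Eta on 7. Theta wins 8–7.
Beta vs Eta: 2+3+2+2+2 = 11 for Beta, 4 for Eta — Beta by 11–4.
Every project loses at least once (Delta loses to Beta; Theta loses to Delta; Beta loses to Theta; Eta loses to Delta). The majority relation contains the cycle Delta > Theta > Beta > Delta, so there is no Condorcet winner.

none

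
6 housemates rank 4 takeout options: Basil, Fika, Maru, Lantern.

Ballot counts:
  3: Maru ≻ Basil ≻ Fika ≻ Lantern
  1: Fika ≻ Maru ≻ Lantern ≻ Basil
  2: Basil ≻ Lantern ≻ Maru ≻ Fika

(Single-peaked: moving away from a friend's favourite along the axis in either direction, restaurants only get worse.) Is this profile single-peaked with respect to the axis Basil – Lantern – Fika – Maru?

no

Axis positions: Basil=1, Lantern=2, Fika=3, Maru=4.
Group 1: ranking walks positions 4-1-3-2; Basil is ranked above Fika even though Fika lies between Basil and the peak Maru on the axis — preferences dip and rise again. Not single-peaked.
Group 2 (peak Fika at position 3): ranking walks positions 3-4-2-1, expanding outward from the peak — single-peaked.
Group 3: ranking walks positions 1-2-4-3; Maru is ranked above Fika even though Fika lies between Maru and the peak Basil on the axis — preferences dip and rise again. Not single-peaked.
Group 1 violates single-peakedness, so the profile is not single-peaked on this axis.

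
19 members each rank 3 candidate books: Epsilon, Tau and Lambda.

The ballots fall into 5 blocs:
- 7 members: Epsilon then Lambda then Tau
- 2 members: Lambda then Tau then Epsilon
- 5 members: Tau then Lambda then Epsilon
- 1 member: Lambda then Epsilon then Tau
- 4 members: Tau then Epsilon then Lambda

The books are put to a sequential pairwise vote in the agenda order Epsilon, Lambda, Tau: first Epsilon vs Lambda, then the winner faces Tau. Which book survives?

Tau

Round 1: Epsilon vs Lambda — 11–8, Epsilon advances.
Round 2: Epsilon vs Tau — 8–11, Tau advances.
Tau survives the agenda.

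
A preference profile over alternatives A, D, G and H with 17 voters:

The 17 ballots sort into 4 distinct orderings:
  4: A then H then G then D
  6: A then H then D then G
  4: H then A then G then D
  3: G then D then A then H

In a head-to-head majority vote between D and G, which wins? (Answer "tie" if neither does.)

G

Ballots ranking D above G: 6.
Ballots ranking G above D: 17 − 6 = 11.
G wins the head-to-head 11–6.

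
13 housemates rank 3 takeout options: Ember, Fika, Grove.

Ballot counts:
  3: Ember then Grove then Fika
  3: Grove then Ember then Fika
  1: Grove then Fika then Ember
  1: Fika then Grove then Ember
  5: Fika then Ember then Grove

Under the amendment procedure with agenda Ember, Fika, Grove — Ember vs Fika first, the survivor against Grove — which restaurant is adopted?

Round 1: Ember vs Fika — 6–7, Fika advances.
Round 2: Fika vs Grove — 6–7, Grove advances.
Grove survives the agenda.

Grove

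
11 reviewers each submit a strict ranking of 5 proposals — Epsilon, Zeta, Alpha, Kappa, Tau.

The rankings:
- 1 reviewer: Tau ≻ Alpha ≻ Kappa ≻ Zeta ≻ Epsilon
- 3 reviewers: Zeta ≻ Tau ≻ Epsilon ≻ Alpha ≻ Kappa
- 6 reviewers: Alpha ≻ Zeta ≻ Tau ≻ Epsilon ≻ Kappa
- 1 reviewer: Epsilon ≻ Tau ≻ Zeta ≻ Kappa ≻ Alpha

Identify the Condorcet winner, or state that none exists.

Alpha

Check each pair by majority over 11 ballots:
Epsilon–Zeta: Zeta 10–1.
Epsilon vs Alpha: 4 to 7, Alpha.
Epsilon vs Kappa: Epsilon is ranked higher on 3+6+1 = 10 ballots, Kappa on 1. Epsilon wins 10–1.
Epsilon vs Tau: 1 for Epsilon, 10 for Tau — Tau by 10–1.
Zeta vs Alpha: Alpha, 7–4.
Zeta–Kappa: Zeta 10–1.
Zeta vs Tau: 9 to 2, Zeta.
Alpha vs Kappa: 1+3+6 = 10 for Alpha, 1 for Kappa — Alpha by 10–1.
Alpha vs Tau: Alpha preferred on 6 ballots; Alpha wins 6–5.
Kappa vs Tau: Tau, 11–0.
Alpha defeats every rival head-to-head and is the Condorcet winner.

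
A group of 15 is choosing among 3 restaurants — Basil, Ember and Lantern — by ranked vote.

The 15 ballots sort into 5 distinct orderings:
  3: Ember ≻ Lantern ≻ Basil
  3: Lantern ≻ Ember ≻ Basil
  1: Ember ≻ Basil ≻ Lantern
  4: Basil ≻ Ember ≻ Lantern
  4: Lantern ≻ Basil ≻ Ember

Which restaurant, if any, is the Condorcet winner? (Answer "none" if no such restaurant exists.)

Check each pair by majority over 15 ballots:
Basil vs Ember: Basil, 8–7.
Basil vs Lantern: Lantern, 10–5.
Ember vs Lantern: Ember wins 8–7.
Each restaurant drops at least one matchup (Basil loses to Lantern; Ember loses to Basil; Lantern loses to Ember); the cycle Basil → Ember → Lantern → Basil rules out a Condorcet winner.

none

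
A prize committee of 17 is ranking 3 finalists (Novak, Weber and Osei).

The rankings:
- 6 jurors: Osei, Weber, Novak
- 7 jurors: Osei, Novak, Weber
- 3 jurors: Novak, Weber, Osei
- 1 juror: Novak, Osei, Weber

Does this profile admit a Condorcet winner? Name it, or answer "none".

Head-to-head results (17 jurors):
Novak vs Weber: Novak preferred on 7+3+1 = 11 ballots; Novak wins 11–6.
Novak vs Osei: 4 to 13, Osei.
Weber vs Osei: Weber is ranked higher on 3 ballots, Osei on 14. Osei wins 14–3.
Only Osei has no losses; Osei is the Condorcet winner.

Osei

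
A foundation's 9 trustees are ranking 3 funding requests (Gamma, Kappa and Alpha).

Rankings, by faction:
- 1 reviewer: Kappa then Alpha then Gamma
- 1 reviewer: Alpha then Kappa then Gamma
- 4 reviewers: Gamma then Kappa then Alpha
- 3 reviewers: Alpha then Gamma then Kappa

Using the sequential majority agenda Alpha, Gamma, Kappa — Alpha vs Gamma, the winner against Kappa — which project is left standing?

Kappa

Round 1: Alpha vs Gamma — 5–4, Alpha advances.
Round 2: Alpha vs Kappa — 4–5, Kappa advances.
The agenda winner is Kappa.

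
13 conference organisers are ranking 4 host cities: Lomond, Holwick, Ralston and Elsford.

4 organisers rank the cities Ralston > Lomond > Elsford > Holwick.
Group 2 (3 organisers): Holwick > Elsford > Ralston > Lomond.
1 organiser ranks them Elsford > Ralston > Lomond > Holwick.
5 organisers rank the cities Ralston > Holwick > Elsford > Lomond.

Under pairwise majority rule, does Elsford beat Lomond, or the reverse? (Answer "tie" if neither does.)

Ballots ranking Elsford above Lomond: 3 + 1 + 5 = 9.
Ballots ranking Lomond above Elsford: 13 − 9 = 4.
Elsford wins the head-to-head 9–4.

Elsford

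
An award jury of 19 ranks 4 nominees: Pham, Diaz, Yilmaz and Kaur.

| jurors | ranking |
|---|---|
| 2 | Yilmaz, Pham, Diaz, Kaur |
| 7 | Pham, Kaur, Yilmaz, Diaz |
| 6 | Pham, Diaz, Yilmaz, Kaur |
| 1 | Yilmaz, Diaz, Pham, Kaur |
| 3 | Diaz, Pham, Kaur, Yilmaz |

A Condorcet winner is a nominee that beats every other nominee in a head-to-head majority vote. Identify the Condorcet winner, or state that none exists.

Head-to-head results (19 jurors):
Pham vs Diaz: Pham wins 15–4.
Pham vs Yilmaz: 7+6+3 = 16 for Pham, 3 for Yilmaz — Pham by 16–3.
Pham vs Kaur: Pham, 19–0.
Diaz–Yilmaz: Yilmaz 10–9.
Diaz vs Kaur: 12 to 7, Diaz.
Yilmaz vs Kaur: Yilmaz is ranked higher on 2+6+1 = 9 ballots, Kaur on 10. Kaur wins 10–9.
Pham beats each of Diaz, Yilmaz, Kaur — Pham is the Condorcet winner.

Pham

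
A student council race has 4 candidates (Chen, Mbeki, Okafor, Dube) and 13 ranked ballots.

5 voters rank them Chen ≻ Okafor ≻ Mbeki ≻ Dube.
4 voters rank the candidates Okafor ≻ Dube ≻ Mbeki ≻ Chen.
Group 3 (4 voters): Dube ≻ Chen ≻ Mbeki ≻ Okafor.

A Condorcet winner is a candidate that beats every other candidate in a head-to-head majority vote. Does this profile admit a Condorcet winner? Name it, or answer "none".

Check each pair by majority over 13 ballots:
Chen vs Mbeki: 5+4 = 9 for Chen, 4 for Mbeki — Chen by 9–4.
Chen vs Okafor: Chen wins 9–4.
Chen vs Dube: Dube, 8–5.
Mbeki vs Okafor: 4 for Mbeki, 9 for Okafor — Okafor by 9–4.
Mbeki vs Dube: Dube, 8–5.
Okafor–Dube: Okafor 9–4.
Each candidate drops at least one matchup (Chen loses to Dube; Mbeki loses to Chen; Okafor loses to Chen; Dube loses to Okafor); the cycle Chen > Okafor > Dube > Chen rules out a Condorcet winner.

none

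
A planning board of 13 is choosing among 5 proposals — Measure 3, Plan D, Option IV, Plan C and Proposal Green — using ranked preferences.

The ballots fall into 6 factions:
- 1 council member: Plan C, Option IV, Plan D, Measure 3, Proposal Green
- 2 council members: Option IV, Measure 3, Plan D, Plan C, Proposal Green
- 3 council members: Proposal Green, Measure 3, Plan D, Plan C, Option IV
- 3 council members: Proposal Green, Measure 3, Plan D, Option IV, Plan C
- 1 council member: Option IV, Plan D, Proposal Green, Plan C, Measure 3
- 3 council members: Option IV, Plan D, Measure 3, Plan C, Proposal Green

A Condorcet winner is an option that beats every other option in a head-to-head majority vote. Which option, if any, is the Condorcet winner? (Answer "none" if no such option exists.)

Option IV

Check each pair by majority over 13 ballots:
Measure 3 vs Plan D: 8 to 5, Measure 3.
Measure 3 vs Option IV: Measure 3 is ranked higher on 3+3 = 6 ballots, Option IV on 7. Option IV wins 7–6.
Measure 3 vs Plan C: 2+3+3+3 = 11 for Measure 3, 2 for Plan C — Measure 3 by 11–2.
Measure 3 vs Proposal Green: Measure 3 is ranked higher on 1+2+3 = 6 ballots, Proposal Green on 7. Proposal Green wins 7–6.
Plan D vs Option IV: Plan D preferred on 3+3 = 6 ballots; Option IV wins 7–6.
Plan D vs Plan C: 12 to 1, Plan D.
Plan D vs Proposal Green: Plan D preferred on 1+2+1+3 = 7 ballots; Plan D wins 7–6.
Option IV vs Plan C: Option IV preferred on 2+3+1+3 = 9 ballots; Option IV wins 9–4.
Option IV vs Proposal Green: Option IV preferred on 1+2+1+3 = 7 ballots; Option IV wins 7–6.
Plan C vs Proposal Green: Plan C preferred on 1+2+3 = 6 ballots; Proposal Green wins 7–6.
Only Option IV has no losses; Option IV is the Condorcet winner.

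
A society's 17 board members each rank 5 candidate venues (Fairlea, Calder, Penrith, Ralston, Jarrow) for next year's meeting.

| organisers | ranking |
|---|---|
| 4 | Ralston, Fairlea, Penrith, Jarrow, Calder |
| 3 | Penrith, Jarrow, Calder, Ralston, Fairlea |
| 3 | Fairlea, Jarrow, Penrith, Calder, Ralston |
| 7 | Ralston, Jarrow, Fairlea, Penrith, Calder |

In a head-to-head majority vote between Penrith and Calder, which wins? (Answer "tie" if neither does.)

Penrith

Ballots ranking Penrith above Calder: 4 + 3 + 3 + 7 = 17.
Ballots ranking Calder above Penrith: 17 − 17 = 0.
Penrith wins the head-to-head 17–0.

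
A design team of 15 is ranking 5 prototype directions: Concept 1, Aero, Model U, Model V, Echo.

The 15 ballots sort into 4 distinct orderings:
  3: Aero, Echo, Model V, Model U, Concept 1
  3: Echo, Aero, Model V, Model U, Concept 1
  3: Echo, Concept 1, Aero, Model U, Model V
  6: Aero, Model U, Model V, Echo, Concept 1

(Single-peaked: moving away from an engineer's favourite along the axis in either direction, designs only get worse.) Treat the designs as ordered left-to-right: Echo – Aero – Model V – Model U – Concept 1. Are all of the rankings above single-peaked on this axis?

Axis positions: Echo=1, Aero=2, Model V=3, Model U=4, Concept 1=5.
Ballot type 1 (peak Aero at position 2): ranking walks positions 2-1-3-4-5, expanding outward from the peak — single-peaked.
Ballot type 2 (peak Echo at position 1): ranking walks positions 1-2-3-4-5, expanding outward from the peak — single-peaked.
Ballot type 3: ranking walks positions 1-5-2-4-3; Concept 1 is ranked above Aero even though Aero lies between Concept 1 and the peak Echo on the axis — preferences dip and rise again. Not single-peaked.
Ballot type 4: ranking walks positions 2-4-3-1-5; Model U is ranked above Model V even though Model V lies between Model U and the peak Aero on the axis — preferences dip and rise again. Not single-peaked.
Ballot type 3 violates single-peakedness, so the profile is not single-peaked on this axis.

no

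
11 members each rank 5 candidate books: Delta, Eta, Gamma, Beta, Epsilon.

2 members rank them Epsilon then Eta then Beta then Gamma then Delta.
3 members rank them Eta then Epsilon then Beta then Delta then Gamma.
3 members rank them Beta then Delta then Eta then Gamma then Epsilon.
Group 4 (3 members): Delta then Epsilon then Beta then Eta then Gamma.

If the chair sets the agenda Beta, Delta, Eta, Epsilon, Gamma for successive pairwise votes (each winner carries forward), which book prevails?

Round 1: Beta vs Delta — 8–3, Beta advances.
Round 2: Beta vs Eta — 6–5, Beta advances.
Round 3: Beta vs Epsilon — 3–8, Epsilon advances.
Round 4: Epsilon vs Gamma — 8–3, Epsilon advances.
Epsilon survives the agenda.

Epsilon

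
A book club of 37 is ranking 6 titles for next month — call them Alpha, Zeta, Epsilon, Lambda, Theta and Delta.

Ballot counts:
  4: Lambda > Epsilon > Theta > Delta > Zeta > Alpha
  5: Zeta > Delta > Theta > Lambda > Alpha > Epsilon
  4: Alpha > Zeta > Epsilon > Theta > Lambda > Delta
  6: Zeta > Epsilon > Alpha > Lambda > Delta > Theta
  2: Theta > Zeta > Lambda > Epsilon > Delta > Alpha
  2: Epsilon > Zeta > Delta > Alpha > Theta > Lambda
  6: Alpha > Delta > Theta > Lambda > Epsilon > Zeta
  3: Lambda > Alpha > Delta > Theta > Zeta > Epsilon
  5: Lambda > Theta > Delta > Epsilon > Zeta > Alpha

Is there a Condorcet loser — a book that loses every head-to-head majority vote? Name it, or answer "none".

Head-to-head results (37 members):
Alpha vs Zeta: Alpha preferred on 4+6+3 = 13 ballots; Zeta wins 24–13.
Alpha vs Epsilon: 5+4+6+3 = 18 for Alpha, 19 for Epsilon — Epsilon by 19–18.
Alpha vs Lambda: Lambda, 19–18.
Alpha vs Theta: Alpha is ranked higher on 4+6+2+6+3 = 21 ballots, Theta on 16. Alpha wins 21–16.
Alpha–Delta: Alpha 19–18.
Zeta vs Epsilon: Zeta, 20–17.
Zeta vs Lambda: Zeta preferred on 5+4+6+2+2 = 19 ballots; Zeta wins 19–18.
Zeta vs Theta: Theta, 20–17.
Zeta vs Delta: Zeta preferred on 5+4+6+2+2 = 19 ballots; Zeta wins 19–18.
Epsilon vs Lambda: Lambda wins 25–12.
Epsilon vs Theta: 16 to 21, Theta.
Epsilon vs Delta: Delta wins 19–18.
Lambda vs Theta: Lambda is ranked higher on 4+6+3+5 = 18 ballots, Theta on 19. Theta wins 19–18.
Lambda vs Delta: Lambda is ranked higher on 4+4+6+2+3+5 = 24 ballots, Delta on 13. Lambda wins 24–13.
Theta–Delta: Delta 22–15.
Each book has at least one pairwise win (Alpha beats Theta; Zeta beats Alpha; Epsilon beats Alpha; Lambda beats Alpha; Theta beats Zeta; Delta beats Epsilon) — no Condorcet loser.

none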